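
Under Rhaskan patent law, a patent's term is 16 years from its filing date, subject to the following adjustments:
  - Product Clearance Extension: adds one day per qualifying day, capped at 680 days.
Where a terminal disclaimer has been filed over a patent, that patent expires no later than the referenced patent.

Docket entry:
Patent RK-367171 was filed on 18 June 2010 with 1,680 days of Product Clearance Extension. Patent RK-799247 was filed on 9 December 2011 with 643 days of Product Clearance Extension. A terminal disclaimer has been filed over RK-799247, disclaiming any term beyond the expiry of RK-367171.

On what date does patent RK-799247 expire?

2028-04-28

Natural term of RK-799247:
  Base: filing + 16 years → 9 December 2027.
  Product Clearance Extension: 643 days (within the 680-day cap) → +643 days → 12 September 2029.
Expiry of referenced patent RK-367171:
  Base: filing + 16 years → 18 June 2026.
  Product Clearance Extension: 1680 days claimed exceeds the 680-day cap, so +680 days → 28 April 2028.
Terminal disclaimer: RK-799247 expires on the earlier of 12 September 2029 and 28 April 2028.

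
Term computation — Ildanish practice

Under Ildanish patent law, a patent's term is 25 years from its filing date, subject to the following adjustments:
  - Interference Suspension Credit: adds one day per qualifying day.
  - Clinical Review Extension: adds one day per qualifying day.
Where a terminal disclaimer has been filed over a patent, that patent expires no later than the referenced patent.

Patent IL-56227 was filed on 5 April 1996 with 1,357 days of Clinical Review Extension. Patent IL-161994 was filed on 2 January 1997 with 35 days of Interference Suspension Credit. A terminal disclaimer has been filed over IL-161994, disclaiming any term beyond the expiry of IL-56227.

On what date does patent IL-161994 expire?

Natural term of IL-161994:
  Base: filing + 25 years → 2 January 2022.
  Interference Suspension Credit: +35 days → 6 February 2022.
Expiry of referenced patent IL-56227:
  Base: filing + 25 years → 5 April 2021.
  Clinical Review Extension: +1357 days → 22 December 2024.
Terminal disclaimer: IL-161994 expires on the earlier of 6 February 2022 and 22 December 2024.

2022-02-06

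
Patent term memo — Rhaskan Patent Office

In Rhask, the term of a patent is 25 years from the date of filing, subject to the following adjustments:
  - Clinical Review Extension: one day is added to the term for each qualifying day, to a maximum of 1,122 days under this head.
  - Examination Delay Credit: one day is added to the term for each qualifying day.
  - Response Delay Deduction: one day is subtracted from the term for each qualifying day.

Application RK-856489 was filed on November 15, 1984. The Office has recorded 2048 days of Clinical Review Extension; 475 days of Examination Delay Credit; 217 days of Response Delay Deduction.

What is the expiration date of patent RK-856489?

Base term: filing date + 25 years → 15 November 2009.
Clinical Review Extension: 2048 days claimed exceeds the 1122-day cap, so +1122 days → 11 December 2012.
Examination Delay Credit: +475 days → 31 March 2014.
Response Delay Deduction: −217 days → 26 August 2013.

2013-08-26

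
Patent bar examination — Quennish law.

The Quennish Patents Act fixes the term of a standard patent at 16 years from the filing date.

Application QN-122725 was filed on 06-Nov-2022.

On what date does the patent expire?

Filing date + 16 years → 6 November 2038.

2038-11-06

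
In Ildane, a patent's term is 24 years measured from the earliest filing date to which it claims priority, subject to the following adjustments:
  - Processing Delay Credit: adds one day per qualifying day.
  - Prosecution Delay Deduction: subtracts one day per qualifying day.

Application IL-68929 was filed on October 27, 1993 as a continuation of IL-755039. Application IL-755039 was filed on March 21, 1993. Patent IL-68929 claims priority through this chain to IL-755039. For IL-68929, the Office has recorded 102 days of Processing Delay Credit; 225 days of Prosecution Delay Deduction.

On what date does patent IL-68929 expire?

Earliest priority filing: 21 March 1993.
Base term: 21 March 1993 + 24 years → 21 March 2017.
Processing Delay Credit: +102 days → 1 July 2017.
Prosecution Delay Deduction: −225 days → 18 November 2016.

November 18, 2016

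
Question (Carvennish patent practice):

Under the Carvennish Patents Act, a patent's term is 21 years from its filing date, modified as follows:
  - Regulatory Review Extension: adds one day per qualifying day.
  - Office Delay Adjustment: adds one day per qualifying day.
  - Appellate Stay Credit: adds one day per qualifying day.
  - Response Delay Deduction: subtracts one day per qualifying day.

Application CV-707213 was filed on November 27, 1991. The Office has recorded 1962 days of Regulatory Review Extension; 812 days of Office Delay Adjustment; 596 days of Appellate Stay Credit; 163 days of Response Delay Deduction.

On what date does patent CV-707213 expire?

September 8, 2021

Base term: filing date + 21 years → 27 November 2012.
Regulatory Review Extension: +1962 days → 12 April 2018.
Office Delay Adjustment: +812 days → 2 July 2020.
Appellate Stay Credit: +596 days → 18 February 2022.
Response Delay Deduction: −163 days → 8 September 2021.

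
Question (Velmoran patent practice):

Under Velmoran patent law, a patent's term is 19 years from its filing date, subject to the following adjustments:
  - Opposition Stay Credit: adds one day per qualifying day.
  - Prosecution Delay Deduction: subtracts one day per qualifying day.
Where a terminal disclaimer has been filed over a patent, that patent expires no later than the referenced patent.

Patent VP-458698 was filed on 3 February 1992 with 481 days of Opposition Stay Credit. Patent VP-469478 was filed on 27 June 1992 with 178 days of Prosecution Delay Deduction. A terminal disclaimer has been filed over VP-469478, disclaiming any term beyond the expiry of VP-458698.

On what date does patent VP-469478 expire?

Natural term of VP-469478:
  Base: filing + 19 years → 27 June 2011.
  Prosecution Delay Deduction: −178 days → 31 December 2010.
Expiry of referenced patent VP-458698:
  Base: filing + 19 years → 3 February 2011.
  Opposition Stay Credit: +481 days → 29 May 2012.
Terminal disclaimer: VP-469478 expires on the earlier of 31 December 2010 and 29 May 2012.

2010-12-31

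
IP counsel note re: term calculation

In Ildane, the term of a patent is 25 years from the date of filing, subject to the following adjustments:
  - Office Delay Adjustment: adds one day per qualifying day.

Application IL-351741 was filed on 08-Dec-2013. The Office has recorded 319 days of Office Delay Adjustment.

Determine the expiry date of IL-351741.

Base term: filing date + 25 years → 8 December 2038.
Office Delay Adjustment: +319 days → 23 October 2039.

October 23, 2039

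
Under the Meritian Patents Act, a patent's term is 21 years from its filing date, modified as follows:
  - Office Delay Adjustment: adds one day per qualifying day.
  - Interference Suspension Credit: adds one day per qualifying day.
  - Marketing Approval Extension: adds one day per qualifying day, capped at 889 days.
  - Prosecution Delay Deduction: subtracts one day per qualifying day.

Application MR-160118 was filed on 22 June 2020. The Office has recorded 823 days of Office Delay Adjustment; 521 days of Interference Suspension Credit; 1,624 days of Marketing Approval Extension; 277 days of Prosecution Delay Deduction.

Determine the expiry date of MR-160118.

Base term: filing date + 21 years → 22 June 2041.
Office Delay Adjustment: +823 days → 23 September 2043.
Interference Suspension Credit: +521 days → 25 February 2045.
Marketing Approval Extension: 1624 days claimed exceeds the 889-day cap, so +889 days → 3 August 2047.
Prosecution Delay Deduction: −277 days → 30 October 2046.

October 30, 2046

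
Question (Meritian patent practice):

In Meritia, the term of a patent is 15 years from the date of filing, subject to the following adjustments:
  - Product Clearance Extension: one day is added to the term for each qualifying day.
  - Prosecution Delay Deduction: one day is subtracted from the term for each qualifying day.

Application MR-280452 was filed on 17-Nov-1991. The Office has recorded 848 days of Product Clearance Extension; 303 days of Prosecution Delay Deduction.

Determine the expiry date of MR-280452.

Base term: filing date + 15 years → 17 November 2006.
Product Clearance Extension: +848 days → 14 March 2009.
Prosecution Delay Deduction: −303 days → 15 May 2008.

May 15, 2008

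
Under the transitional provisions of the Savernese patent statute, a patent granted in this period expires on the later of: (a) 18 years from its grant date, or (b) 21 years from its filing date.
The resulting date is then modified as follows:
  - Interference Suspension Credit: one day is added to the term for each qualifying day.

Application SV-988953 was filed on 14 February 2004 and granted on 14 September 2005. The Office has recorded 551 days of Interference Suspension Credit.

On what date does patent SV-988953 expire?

August 19, 2026

(a) grant + 18 years → 14 September 2023.
(b) filing + 21 years → 14 February 2025.
Later of the two: 14 February 2025.
Interference Suspension Credit: +551 days → 19 August 2026.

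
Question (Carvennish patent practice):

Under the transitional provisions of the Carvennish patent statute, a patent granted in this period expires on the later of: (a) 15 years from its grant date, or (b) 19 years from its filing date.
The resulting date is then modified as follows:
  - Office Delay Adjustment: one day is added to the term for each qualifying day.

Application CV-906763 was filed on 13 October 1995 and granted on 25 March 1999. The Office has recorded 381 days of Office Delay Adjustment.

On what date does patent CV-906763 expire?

(a) grant + 15 years → 25 March 2014.
(b) filing + 19 years → 13 October 2014.
Later of the two: 13 October 2014.
Office Delay Adjustment: +381 days → 29 October 2015.

October 29, 2015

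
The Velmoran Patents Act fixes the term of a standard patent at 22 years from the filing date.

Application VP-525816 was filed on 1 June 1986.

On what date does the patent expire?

June 1, 2008

Filing date + 22 years → 1 June 2008.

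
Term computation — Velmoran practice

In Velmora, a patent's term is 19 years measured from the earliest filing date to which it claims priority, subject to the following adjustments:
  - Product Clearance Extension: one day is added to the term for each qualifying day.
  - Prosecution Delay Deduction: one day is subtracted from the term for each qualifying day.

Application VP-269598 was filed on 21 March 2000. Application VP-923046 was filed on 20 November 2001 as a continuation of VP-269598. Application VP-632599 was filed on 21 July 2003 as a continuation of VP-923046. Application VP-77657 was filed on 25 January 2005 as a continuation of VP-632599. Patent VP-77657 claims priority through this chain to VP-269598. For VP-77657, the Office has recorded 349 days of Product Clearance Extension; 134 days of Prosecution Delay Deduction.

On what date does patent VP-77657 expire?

Earliest priority filing: 21 March 2000.
Base term: 21 March 2000 + 19 years → 21 March 2019.
Product Clearance Extension: +349 days → 4 March 2020.
Prosecution Delay Deduction: −134 days → 22 October 2019.

2019-10-22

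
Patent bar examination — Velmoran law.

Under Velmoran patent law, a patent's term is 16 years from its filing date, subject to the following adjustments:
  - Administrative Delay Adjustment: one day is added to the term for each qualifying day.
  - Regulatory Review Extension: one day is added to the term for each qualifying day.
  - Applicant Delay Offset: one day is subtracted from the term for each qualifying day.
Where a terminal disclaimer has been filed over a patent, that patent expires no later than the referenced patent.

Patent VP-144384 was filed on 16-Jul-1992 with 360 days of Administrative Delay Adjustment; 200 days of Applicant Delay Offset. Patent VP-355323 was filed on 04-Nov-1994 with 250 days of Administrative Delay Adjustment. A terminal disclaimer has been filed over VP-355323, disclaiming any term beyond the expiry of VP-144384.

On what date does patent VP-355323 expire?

Natural term of VP-355323:
  Base: filing + 16 years → 4 November 2010.
  Administrative Delay Adjustment: +250 days → 12 July 2011.
Expiry of referenced patent VP-144384:
  Base: filing + 16 years → 16 July 2008.
  Administrative Delay Adjustment: +360 days → 11 July 2009.
  Applicant Delay Offset: −200 days → 23 December 2008.
Terminal disclaimer: VP-355323 expires on the earlier of 12 July 2011 and 23 December 2008.

December 23, 2008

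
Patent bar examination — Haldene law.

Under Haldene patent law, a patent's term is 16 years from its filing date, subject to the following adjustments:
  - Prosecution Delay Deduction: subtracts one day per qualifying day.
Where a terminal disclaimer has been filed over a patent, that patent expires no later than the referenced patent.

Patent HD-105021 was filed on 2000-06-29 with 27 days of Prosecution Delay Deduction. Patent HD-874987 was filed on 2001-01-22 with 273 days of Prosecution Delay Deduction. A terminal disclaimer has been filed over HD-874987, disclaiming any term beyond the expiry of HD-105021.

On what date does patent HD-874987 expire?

Natural term of HD-874987:
  Base: filing + 16 years → 22 January 2017.
  Prosecution Delay Deduction: −273 days → 24 April 2016.
Expiry of referenced patent HD-105021:
  Base: filing + 16 years → 29 June 2016.
  Prosecution Delay Deduction: −27 days → 2 June 2016.
Terminal disclaimer: HD-874987 expires on the earlier of 24 April 2016 and 2 June 2016.

April 24, 2016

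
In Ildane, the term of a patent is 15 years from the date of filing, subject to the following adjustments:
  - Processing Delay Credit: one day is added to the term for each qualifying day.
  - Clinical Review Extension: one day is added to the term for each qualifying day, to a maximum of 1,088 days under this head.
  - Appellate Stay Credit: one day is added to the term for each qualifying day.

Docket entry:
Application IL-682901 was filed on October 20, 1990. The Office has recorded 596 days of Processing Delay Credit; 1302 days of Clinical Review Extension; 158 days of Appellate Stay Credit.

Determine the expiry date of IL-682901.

Base term: filing date + 15 years → 20 October 2005.
Processing Delay Credit: +596 days → 8 June 2007.
Clinical Review Extension: 1302 days claimed exceeds the 1088-day cap, so +1088 days → 31 May 2010.
Appellate Stay Credit: +158 days → 5 November 2010.

2010-11-05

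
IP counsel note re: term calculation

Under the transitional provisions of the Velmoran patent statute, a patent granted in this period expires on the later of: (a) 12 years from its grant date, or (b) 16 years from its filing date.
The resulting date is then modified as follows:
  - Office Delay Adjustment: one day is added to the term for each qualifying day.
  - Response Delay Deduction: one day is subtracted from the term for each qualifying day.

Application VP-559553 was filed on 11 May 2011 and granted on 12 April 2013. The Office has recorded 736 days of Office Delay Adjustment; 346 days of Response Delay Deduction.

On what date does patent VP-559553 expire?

June 4, 2028

(a) grant + 12 years → 12 April 2025.
(b) filing + 16 years → 11 May 2027.
Later of the two: 11 May 2027.
Office Delay Adjustment: +736 days → 16 May 2029.
Response Delay Deduction: −346 days → 4 June 2028.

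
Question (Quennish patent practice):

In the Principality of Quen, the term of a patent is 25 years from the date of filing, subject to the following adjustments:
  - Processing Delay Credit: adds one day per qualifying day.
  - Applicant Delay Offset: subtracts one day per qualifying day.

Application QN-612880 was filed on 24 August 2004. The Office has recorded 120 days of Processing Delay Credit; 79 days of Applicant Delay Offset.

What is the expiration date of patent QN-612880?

Base term: filing date + 25 years → 24 August 2029.
Processing Delay Credit: +120 days → 22 December 2029.
Applicant Delay Offset: −79 days → 4 October 2029.

October 4, 2029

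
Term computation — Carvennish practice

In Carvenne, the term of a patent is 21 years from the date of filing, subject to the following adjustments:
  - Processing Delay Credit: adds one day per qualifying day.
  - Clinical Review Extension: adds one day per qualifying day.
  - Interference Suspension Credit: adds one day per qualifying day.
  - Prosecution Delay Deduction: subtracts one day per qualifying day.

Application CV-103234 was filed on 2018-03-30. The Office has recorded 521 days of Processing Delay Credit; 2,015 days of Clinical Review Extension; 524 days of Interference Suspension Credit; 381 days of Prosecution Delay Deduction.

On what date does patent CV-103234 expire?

Base term: filing date + 21 years → 30 March 2039.
Processing Delay Credit: +521 days → 1 September 2040.
Clinical Review Extension: +2015 days → 9 March 2046.
Interference Suspension Credit: +524 days → 15 August 2047.
Prosecution Delay Deduction: −381 days → 30 July 2046.

2046-07-30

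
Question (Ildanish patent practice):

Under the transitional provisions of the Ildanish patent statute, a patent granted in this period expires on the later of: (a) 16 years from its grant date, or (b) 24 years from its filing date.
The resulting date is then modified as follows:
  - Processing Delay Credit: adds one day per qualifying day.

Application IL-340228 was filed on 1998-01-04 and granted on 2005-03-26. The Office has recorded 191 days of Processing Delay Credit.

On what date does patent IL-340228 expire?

July 14, 2022

(a) grant + 16 years → 26 March 2021.
(b) filing + 24 years → 4 January 2022.
Later of the two: 4 January 2022.
Processing Delay Credit: +191 days → 14 July 2022.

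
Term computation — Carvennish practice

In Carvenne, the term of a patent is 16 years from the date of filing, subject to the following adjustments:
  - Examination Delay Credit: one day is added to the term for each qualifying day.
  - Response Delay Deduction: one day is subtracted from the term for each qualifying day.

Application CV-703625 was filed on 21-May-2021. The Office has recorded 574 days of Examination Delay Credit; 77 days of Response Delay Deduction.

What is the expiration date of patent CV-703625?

Base term: filing date + 16 years → 21 May 2037.
Examination Delay Credit: +574 days → 16 December 2038.
Response Delay Deduction: −77 days → 30 September 2038.

September 30, 2038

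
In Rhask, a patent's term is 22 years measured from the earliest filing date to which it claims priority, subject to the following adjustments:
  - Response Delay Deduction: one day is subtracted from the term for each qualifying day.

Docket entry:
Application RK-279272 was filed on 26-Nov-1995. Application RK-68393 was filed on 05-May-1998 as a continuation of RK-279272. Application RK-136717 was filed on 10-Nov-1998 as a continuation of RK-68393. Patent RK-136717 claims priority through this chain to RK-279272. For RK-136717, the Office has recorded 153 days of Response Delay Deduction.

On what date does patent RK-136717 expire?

Earliest priority filing: 26 November 1995.
Base term: 26 November 1995 + 22 years → 26 November 2017.
Response Delay Deduction: −153 days → 26 June 2017.

June 26, 2017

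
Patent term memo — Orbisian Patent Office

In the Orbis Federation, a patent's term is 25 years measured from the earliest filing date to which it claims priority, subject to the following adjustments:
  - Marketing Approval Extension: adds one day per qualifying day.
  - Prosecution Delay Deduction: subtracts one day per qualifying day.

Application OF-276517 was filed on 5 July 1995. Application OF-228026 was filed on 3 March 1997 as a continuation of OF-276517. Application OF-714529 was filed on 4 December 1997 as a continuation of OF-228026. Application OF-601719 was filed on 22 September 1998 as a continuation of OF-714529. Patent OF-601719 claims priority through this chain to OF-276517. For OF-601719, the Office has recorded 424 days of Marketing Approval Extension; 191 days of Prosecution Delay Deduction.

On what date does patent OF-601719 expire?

February 23, 2021

Earliest priority filing: 5 July 1995.
Base term: 5 July 1995 + 25 years → 5 July 2020.
Marketing Approval Extension: +424 days → 2 September 2021.
Prosecution Delay Deduction: −191 days → 23 February 2021.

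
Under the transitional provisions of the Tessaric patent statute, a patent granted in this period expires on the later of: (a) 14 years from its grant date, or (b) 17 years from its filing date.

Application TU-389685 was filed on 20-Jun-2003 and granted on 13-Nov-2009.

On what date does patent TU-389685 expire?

2023-11-13

(a) grant + 14 years → 13 November 2023.
(b) filing + 17 years → 20 June 2020.
Later of the two: 13 November 2023.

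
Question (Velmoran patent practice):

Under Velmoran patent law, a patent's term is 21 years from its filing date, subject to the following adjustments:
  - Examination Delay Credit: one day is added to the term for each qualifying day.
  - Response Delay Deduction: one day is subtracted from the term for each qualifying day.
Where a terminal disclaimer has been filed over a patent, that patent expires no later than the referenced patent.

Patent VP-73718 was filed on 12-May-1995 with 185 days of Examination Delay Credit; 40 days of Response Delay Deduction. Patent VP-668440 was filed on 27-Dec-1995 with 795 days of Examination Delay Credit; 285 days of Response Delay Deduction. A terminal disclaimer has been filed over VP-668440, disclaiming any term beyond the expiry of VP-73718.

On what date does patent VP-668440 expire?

2016-10-04

Natural term of VP-668440:
  Base: filing + 21 years → 27 December 2016.
  Examination Delay Credit: +795 days → 2 March 2019.
  Response Delay Deduction: −285 days → 21 May 2018.
Expiry of referenced patent VP-73718:
  Base: filing + 21 years → 12 May 2016.
  Examination Delay Credit: +185 days → 13 November 2016.
  Response Delay Deduction: −40 days → 4 October 2016.
Terminal disclaimer: VP-668440 expires on the earlier of 21 May 2018 and 4 October 2016.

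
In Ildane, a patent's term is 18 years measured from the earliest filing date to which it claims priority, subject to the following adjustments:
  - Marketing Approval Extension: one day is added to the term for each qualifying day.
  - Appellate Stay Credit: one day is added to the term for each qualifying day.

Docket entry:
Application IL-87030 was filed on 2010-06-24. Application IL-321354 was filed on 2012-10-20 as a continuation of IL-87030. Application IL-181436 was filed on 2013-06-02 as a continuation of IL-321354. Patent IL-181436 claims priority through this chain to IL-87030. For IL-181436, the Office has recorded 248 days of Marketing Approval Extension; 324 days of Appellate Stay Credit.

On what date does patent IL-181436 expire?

January 17, 2030

Earliest priority filing: 24 June 2010.
Base term: 24 June 2010 + 18 years → 24 June 2028.
Marketing Approval Extension: +248 days → 27 February 2029.
Appellate Stay Credit: +324 days → 17 January 2030.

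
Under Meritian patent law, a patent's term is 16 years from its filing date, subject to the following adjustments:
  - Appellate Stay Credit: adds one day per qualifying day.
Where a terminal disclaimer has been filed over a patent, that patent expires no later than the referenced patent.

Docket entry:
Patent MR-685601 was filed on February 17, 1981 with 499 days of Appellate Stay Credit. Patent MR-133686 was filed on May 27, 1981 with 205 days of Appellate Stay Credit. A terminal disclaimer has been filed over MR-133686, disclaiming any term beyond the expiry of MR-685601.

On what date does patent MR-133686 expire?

Natural term of MR-133686:
  Base: filing + 16 years → 27 May 1997.
  Appellate Stay Credit: +205 days → 18 December 1997.
Expiry of referenced patent MR-685601:
  Base: filing + 16 years → 17 February 1997.
  Appellate Stay Credit: +499 days → 1 July 1998.
Terminal disclaimer: MR-133686 expires on the earlier of 18 December 1997 and 1 July 1998.

December 18, 1997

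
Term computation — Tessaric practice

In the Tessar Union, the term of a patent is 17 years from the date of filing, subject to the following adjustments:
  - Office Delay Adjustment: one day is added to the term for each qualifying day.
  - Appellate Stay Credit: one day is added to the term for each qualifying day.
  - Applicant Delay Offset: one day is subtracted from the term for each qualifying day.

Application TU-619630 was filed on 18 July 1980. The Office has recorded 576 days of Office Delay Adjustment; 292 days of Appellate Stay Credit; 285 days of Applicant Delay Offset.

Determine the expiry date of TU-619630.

Base term: filing date + 17 years → 18 July 1997.
Office Delay Adjustment: +576 days → 14 February 1999.
Appellate Stay Credit: +292 days → 3 December 1999.
Applicant Delay Offset: −285 days → 21 February 1999.

1999-02-21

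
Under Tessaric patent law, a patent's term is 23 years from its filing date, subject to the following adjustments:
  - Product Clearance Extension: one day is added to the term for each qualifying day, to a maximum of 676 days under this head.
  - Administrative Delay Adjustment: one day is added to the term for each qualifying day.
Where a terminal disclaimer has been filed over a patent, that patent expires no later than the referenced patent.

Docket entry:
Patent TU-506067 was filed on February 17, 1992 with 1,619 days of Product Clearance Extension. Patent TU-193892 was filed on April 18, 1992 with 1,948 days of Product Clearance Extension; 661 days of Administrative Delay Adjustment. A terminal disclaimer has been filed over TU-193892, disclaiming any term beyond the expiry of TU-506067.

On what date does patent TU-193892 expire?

Natural term of TU-193892:
  Base: filing + 23 years → 18 April 2015.
  Product Clearance Extension: 1948 days claimed exceeds the 676-day cap, so +676 days → 22 February 2017.
  Administrative Delay Adjustment: +661 days → 15 December 2018.
Expiry of referenced patent TU-506067:
  Base: filing + 23 years → 17 February 2015.
  Product Clearance Extension: 1619 days claimed exceeds the 676-day cap, so +676 days → 24 December 2016.
Terminal disclaimer: TU-193892 expires on the earlier of 15 December 2018 and 24 December 2016.

2016-12-24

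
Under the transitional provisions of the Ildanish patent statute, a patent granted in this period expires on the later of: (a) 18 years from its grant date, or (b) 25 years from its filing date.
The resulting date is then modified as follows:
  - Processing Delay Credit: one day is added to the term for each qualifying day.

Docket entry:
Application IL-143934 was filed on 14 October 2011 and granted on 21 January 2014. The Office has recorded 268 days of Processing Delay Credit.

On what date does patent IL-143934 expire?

2037-07-09

(a) grant + 18 years → 21 January 2032.
(b) filing + 25 years → 14 October 2036.
Later of the two: 14 October 2036.
Processing Delay Credit: +268 days → 9 July 2037.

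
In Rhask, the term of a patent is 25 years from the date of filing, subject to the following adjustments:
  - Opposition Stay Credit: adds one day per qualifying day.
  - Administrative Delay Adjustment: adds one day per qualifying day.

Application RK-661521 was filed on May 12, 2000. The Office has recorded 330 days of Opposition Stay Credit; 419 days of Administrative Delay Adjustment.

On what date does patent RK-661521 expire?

Base term: filing date + 25 years → 12 May 2025.
Opposition Stay Credit: +330 days → 7 April 2026.
Administrative Delay Adjustment: +419 days → 31 May 2027.

May 31, 2027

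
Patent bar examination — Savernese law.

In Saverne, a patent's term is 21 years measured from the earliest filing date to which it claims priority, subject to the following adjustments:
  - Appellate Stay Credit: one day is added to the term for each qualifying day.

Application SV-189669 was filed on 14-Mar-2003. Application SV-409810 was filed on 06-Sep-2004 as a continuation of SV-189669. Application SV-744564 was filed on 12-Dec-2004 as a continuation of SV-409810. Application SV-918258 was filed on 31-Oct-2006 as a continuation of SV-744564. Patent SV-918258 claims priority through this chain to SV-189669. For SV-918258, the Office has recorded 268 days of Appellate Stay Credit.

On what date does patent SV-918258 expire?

December 7, 2024

Earliest priority filing: 14 March 2003.
Base term: 14 March 2003 + 21 years → 14 March 2024.
Appellate Stay Credit: +268 days → 7 December 2024.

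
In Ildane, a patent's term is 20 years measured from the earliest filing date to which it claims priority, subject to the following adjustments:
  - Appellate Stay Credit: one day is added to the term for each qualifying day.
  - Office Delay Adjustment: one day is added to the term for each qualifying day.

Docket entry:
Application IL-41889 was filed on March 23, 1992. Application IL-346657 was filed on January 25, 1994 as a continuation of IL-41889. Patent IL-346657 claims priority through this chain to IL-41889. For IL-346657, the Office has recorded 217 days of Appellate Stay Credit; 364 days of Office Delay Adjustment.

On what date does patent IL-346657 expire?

Earliest priority filing: 23 March 1992.
Base term: 23 March 1992 + 20 years → 23 March 2012.
Appellate Stay Credit: +217 days → 26 October 2012.
Office Delay Adjustment: +364 days → 25 October 2013.

October 25, 2013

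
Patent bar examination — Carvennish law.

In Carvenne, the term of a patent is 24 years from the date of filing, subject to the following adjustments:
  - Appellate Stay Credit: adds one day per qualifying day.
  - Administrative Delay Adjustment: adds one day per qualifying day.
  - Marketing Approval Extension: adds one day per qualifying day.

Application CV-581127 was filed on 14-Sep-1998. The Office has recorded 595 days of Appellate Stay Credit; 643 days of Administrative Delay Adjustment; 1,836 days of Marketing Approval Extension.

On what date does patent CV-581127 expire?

February 13, 2031

Base term: filing date + 24 years → 14 September 2022.
Appellate Stay Credit: +595 days → 1 May 2024.
Administrative Delay Adjustment: +643 days → 3 February 2026.
Marketing Approval Extension: +1836 days → 13 February 2031.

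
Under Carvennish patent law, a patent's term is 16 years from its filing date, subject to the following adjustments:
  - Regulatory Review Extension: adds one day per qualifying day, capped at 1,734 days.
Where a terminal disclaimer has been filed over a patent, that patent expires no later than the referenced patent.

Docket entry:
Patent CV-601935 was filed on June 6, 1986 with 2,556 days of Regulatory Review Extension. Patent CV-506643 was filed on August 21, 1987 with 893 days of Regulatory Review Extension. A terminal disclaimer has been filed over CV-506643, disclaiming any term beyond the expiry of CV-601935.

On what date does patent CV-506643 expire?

Natural term of CV-506643:
  Base: filing + 16 years → 21 August 2003.
  Regulatory Review Extension: 893 days (within the 1734-day cap) → +893 days → 30 January 2006.
Expiry of referenced patent CV-601935:
  Base: filing + 16 years → 6 June 2002.
  Regulatory Review Extension: 2556 days claimed exceeds the 1734-day cap, so +1734 days → 6 March 2007.
Terminal disclaimer: CV-506643 expires on the earlier of 30 January 2006 and 6 March 2007.

2006-01-30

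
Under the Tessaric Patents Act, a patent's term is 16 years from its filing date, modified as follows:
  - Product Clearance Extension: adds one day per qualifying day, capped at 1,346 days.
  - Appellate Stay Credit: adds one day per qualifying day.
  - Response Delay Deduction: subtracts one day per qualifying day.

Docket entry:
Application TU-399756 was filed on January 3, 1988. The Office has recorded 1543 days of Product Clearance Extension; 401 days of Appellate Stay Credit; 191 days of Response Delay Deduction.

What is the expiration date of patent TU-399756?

Base term: filing date + 16 years → 3 January 2004.
Product Clearance Extension: 1543 days claimed exceeds the 1346-day cap, so +1346 days → 10 September 2007.
Appellate Stay Credit: +401 days → 15 October 2008.
Response Delay Deduction: −191 days → 7 April 2008.

April 7, 2008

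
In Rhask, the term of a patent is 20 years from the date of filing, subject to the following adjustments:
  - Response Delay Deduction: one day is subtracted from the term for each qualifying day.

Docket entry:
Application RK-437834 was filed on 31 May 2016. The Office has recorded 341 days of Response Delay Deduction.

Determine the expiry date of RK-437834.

June 25, 2035

Base term: filing date + 20 years → 31 May 2036.
Response Delay Deduction: −341 days → 25 June 2035.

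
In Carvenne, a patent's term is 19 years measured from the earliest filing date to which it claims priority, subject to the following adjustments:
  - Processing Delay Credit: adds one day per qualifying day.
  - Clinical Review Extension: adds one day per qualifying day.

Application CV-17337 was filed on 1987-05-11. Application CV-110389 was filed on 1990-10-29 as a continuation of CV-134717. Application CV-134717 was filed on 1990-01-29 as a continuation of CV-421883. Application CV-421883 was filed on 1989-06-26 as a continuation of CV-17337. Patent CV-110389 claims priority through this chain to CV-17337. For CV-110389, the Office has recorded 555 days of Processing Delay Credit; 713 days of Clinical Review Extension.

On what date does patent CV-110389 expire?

Earliest priority filing: 11 May 1987.
Base term: 11 May 1987 + 19 years → 11 May 2006.
Processing Delay Credit: +555 days → 17 November 2007.
Clinical Review Extension: +713 days → 30 October 2009.

October 30, 2009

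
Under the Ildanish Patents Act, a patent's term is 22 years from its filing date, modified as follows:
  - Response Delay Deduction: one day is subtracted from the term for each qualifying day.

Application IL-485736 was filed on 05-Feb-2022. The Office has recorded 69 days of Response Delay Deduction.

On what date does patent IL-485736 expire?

November 28, 2043

Base term: filing date + 22 years → 5 February 2044.
Response Delay Deduction: −69 days → 28 November 2043.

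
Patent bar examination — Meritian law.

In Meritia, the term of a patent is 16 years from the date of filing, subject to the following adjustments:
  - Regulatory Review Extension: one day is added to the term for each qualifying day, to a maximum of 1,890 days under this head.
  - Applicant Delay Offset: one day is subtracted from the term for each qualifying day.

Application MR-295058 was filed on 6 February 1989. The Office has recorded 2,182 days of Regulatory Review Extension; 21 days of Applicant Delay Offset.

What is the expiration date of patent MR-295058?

March 21, 2010

Base term: filing date + 16 years → 6 February 2005.
Regulatory Review Extension: 2182 days claimed exceeds the 1890-day cap, so +1890 days → 11 April 2010.
Applicant Delay Offset: −21 days → 21 March 2010.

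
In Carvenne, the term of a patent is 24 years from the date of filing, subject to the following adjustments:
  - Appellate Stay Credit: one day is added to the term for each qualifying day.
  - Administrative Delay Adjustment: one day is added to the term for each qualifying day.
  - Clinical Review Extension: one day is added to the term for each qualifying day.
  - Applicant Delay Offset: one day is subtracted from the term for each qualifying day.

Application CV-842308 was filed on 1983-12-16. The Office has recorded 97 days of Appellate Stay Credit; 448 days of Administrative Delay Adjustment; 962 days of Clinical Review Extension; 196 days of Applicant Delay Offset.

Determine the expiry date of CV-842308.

July 19, 2011

Base term: filing date + 24 years → 16 December 2007.
Appellate Stay Credit: +97 days → 22 March 2008.
Administrative Delay Adjustment: +448 days → 13 June 2009.
Clinical Review Extension: +962 days → 31 January 2012.
Applicant Delay Offset: −196 days → 19 July 2011.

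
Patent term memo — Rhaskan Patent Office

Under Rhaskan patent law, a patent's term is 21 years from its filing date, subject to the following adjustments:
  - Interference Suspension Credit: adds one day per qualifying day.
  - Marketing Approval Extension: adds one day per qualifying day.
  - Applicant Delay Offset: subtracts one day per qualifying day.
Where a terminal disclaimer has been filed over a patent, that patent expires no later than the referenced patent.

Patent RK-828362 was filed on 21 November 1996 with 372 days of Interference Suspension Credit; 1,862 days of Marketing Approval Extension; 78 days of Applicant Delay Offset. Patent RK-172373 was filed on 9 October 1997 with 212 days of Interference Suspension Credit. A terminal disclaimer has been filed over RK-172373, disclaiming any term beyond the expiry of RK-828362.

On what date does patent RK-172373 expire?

Natural term of RK-172373:
  Base: filing + 21 years → 9 October 2018.
  Interference Suspension Credit: +212 days → 9 May 2019.
Expiry of referenced patent RK-828362:
  Base: filing + 21 years → 21 November 2017.
  Interference Suspension Credit: +372 days → 28 November 2018.
  Marketing Approval Extension: +1862 days → 3 January 2024.
  Applicant Delay Offset: −78 days → 17 October 2023.
Terminal disclaimer: RK-172373 expires on the earlier of 9 May 2019 and 17 October 2023.

May 9, 2019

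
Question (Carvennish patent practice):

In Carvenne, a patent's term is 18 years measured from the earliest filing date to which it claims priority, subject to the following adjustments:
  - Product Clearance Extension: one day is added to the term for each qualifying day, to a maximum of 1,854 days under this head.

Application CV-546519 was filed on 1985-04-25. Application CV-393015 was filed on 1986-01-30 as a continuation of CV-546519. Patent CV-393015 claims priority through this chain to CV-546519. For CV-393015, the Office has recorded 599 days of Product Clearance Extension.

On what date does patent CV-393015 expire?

Earliest priority filing: 25 April 1985.
Base term: 25 April 1985 + 18 years → 25 April 2003.
Product Clearance Extension: 599 days (within the 1854-day cap) → +599 days → 14 December 2004.

December 14, 2004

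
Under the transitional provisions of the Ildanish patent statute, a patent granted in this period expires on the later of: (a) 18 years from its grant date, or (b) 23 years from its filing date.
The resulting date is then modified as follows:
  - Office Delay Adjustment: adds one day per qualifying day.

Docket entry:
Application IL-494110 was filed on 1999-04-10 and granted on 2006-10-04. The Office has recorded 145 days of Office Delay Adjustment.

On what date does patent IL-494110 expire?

(a) grant + 18 years → 4 October 2024.
(b) filing + 23 years → 10 April 2022.
Later of the two: 4 October 2024.
Office Delay Adjustment: +145 days → 26 February 2025.

February 26, 2025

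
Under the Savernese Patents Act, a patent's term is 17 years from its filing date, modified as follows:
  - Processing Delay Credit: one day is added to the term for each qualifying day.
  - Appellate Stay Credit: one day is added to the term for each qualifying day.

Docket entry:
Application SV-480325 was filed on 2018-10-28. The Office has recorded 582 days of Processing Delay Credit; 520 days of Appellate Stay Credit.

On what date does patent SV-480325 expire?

November 3, 2038

Base term: filing date + 17 years → 28 October 2035.
Processing Delay Credit: +582 days → 1 June 2037.
Appellate Stay Credit: +520 days → 3 November 2038.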